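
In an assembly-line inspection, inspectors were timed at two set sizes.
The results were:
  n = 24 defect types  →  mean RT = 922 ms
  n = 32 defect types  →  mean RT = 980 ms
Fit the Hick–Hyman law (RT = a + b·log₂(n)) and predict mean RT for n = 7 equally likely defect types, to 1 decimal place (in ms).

RT is linear in log₂ n, so two points fix the line:
  b = (980 − 922) / (log₂ 32 − log₂ 24) = 58 / (5 − 4.5850) = 139.746 ms/bit
  a = 922 − 139.746 × 4.5850 = 281.268 ms
Then RT(7) = 281.268 + 139.746 × log₂ 7 = 281.268 + 139.746 × 2.8074 ≈ 673.586 ms.

673.6 ms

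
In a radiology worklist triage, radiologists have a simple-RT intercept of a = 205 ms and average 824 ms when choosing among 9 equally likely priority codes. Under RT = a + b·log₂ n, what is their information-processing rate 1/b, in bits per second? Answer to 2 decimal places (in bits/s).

5.12 bits/s

Choice component = 824 − 205 = 619 ms over log₂(9) = 3.1699 bits.
b = 619 / 3.1699 = 195.273 ms/bit, so 1/b = 5.121 bits/s.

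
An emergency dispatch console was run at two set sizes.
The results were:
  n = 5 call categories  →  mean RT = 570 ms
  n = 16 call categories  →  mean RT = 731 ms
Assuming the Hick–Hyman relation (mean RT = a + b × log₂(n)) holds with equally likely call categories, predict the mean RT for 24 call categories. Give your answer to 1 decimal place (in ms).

787.1 ms

Solve the two-equation system in a and b:
  b = (731 − 570) / (log₂ 16 − log₂ 5) = 161 / (4 − 2.3219) = 95.943 ms/bit
  a = 570 − 95.943 × 2.3219 = 347.226 ms
Then RT(24) = 347.226 + 95.943 × log₂ 24 = 347.226 + 95.943 × 4.5850 ≈ 787.123 ms.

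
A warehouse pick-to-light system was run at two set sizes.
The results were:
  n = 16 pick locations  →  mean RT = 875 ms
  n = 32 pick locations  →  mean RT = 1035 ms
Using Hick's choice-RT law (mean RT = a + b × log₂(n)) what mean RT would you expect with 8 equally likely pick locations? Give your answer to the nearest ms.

715 ms

Fit slope and intercept:
  b = (1035 − 875) / (log₂ 32 − log₂ 16) = 160 / (5 − 4) = 160 ms/bit
  a = 875 − 160 × 4 = 235 ms
Then RT(8) = 235 + 160 × log₂ 8 = 235 + 160 × 3 ≈ 715.000 ms.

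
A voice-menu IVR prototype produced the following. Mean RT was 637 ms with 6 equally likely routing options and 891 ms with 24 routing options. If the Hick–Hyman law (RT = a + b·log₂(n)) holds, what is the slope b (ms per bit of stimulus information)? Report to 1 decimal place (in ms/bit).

127.0 ms/bit

Slope: b = (891 − 637) / (log₂ 24 − log₂ 6) = 254/2.0000 = 127.000 ms/bit.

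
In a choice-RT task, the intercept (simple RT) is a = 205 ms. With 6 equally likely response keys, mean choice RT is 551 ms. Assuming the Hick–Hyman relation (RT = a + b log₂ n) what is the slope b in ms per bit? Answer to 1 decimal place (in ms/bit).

b = (551 − 205) / log₂(6) = 346 / 2.5850 = 133.851 ms/bit.

133.9 ms/bit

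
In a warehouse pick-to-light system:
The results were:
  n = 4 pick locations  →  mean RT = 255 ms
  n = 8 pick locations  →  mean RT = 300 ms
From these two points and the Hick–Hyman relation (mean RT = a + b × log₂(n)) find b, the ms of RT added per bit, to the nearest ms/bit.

Slope: b = (300 − 255) / (log₂ 8 − log₂ 4) = 45/1.0000 = 45 ms/bit.

45 ms/bit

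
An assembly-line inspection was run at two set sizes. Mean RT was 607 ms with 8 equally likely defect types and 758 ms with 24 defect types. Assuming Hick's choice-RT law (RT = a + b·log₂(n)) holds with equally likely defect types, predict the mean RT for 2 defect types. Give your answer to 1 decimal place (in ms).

416.5 ms

Solve the two-equation system in a and b:
  b = (758 − 607) / (log₂ 24 − log₂ 8) = 151 / (4.5850 − 3) = 95.270 ms/bit
  a = 607 − 95.270 × 3 = 321.189 ms
Then RT(2) = 321.189 + 95.270 × log₂ 2 = 321.189 + 95.270 × 1 ≈ 416.459 ms.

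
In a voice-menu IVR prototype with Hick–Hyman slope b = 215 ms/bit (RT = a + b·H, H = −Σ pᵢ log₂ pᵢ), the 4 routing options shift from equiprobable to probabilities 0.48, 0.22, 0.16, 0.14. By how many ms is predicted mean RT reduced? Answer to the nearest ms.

41 ms

The RT saving is b·ΔH. Equiprobable H₀ = log₂(4) = 2.0000 bits; with the given probabilities H = 1.8090 bits.
b·(H₀ − H) = 215 × (2.0000 − 1.8090) = 41.07 ms.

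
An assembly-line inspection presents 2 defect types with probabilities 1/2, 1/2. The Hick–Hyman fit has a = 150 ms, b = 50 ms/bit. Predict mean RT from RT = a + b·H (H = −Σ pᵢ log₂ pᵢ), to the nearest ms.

200 ms

Each term −pᵢ log₂ pᵢ: 0.5·1 + 0.5·1; summed, H = 1.000 bits.
Mean RT = a + bH = 150 + 50·1.000 = 200.00 ms.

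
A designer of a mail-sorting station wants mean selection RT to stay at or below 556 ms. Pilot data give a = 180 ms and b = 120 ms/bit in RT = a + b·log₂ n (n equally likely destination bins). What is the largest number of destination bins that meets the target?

Set 180 + 120·log₂ n ≤ 556 → log₂ n ≤ (556 − 180)/120 = 3.1333.
So n ≤ 2^3.1333 = 8.775; the largest integer n is 8.

8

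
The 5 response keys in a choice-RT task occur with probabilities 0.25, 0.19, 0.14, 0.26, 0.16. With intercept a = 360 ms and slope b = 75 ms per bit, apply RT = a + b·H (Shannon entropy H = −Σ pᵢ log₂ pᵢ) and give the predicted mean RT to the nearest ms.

531 ms

H = 0.25·log₂(1/0.25) + 0.19·log₂(1/0.19) + 0.14·log₂(1/0.14) + 0.26·log₂(1/0.26) + 0.16·log₂(1/0.16) = 2.2806 bits.
RT = 360 + 75 × 2.2806 = 531.05 ms.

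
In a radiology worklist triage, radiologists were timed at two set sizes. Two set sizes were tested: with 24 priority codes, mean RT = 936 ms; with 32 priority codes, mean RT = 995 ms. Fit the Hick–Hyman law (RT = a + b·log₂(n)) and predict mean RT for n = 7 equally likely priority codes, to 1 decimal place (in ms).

Solve the two-equation system in a and b:
  b = (995 − 936) / (log₂ 32 − log₂ 24) = 59 / (5 − 4.5850) = 142.156 ms/bit
  a = 936 − 142.156 × 4.5850 = 284.221 ms
Then RT(7) = 284.221 + 142.156 × log₂ 7 = 284.221 + 142.156 × 2.8074 ≈ 683.303 ms.

683.3 ms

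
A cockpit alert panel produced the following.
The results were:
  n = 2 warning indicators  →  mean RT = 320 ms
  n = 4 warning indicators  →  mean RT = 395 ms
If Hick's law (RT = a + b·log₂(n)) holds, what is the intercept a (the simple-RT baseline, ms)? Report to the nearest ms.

b = (RT₂ − RT₁)/(log₂ n₂ − log₂ n₁) = (395 − 320)/(2 − 1) = 75 ms/bit.
Intercept: a = 320 − 75·log₂(2) = 245.000 ms.

245 ms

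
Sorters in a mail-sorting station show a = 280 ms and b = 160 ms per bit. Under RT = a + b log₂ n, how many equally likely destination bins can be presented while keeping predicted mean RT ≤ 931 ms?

16

Information budget: (931 − 280)/160 = 4.0687 bits, so n ≤ 2^4.0687 = 16.781 → at most 16.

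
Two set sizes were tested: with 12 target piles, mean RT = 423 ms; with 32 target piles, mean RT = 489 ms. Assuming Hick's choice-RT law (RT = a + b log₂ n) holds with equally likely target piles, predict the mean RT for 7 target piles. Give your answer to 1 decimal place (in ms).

386.7 ms

Solve the two-equation system in a and b:
  b = (489 − 423) / (log₂ 32 − log₂ 12) = 66 / (5 − 3.5850) = 46.642 ms/bit
  a = 423 − 46.642 × 3.5850 = 255.791 ms
Then RT(7) = 255.791 + 46.642 × log₂ 7 = 255.791 + 46.642 × 2.8074 ≈ 386.731 ms.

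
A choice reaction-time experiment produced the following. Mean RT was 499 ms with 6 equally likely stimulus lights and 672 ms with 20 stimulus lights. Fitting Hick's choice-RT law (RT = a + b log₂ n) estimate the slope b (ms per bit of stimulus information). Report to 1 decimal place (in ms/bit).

b = (RT₂ − RT₁)/(log₂ n₂ − log₂ n₁) = (672 − 499)/(4.3219 − 2.5850) = 99.599 ms/bit.

99.6 ms/bit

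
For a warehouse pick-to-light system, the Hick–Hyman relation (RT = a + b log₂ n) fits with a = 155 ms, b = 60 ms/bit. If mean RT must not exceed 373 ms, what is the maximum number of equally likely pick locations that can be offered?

12

60·log₂ n ≤ 373 − 155 = 218, giving log₂ n ≤ 3.6333 and n ≤ 12.409. The largest whole number is 12.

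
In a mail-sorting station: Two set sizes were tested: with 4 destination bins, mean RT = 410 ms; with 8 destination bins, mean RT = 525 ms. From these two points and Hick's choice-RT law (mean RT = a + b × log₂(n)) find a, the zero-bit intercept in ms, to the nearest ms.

Slope: b = (525 − 410) / (log₂ 8 − log₂ 4) = 115/1.0000 = 115 ms/bit.
a = RT₁ − b·log₂ n₁ = 410 − 115 × 2 = 180.000 ms.

180 ms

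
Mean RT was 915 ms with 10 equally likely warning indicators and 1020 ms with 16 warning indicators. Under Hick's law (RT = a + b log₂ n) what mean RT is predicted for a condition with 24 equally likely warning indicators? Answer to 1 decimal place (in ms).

1110.6 ms

With log₂ n on the abscissa the relation is linear; from the two conditions:
  b = (1020 − 915) / (log₂ 16 − log₂ 10) = 105 / (4 − 3.3219) = 154.851 ms/bit
  a = 915 − 154.851 × 3.3219 = 400.597 ms
Then RT(24) = 400.597 + 154.851 × log₂ 24 = 400.597 + 154.851 × 4.5850 ≈ 1110.582 ms.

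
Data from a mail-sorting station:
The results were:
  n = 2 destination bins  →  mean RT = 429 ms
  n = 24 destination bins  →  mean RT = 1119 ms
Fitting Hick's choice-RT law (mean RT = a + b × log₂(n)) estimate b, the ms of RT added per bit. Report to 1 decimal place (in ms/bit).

192.5 ms/bit

Slope: b = (1119 − 429) / (log₂ 24 − log₂ 2) = 690/3.5850 = 192.471 ms/bit.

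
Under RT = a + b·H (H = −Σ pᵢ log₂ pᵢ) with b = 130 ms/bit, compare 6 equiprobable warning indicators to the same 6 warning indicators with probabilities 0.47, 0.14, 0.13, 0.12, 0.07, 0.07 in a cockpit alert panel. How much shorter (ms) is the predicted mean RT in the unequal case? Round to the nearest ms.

Equiprobable entropy H₀ = log₂ 6 = 2.5850 bits.
Skewed entropy H = −Σ pᵢ log₂ pᵢ = 2.1959 bits.
ΔRT = b·(H₀ − H) = 130 × 0.3891 = 50.58 ms.

51 ms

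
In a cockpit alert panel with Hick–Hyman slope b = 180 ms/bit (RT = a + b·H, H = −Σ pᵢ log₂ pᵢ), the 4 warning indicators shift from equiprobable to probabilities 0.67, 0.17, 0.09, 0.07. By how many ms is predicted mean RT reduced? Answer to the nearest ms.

107 ms

Equiprobable entropy H₀ = log₂ 4 = 2.0000 bits.
Skewed entropy H = −Σ pᵢ log₂ pᵢ = 1.4029 bits.
ΔRT = b·(H₀ − H) = 180 × 0.5971 = 107.48 ms.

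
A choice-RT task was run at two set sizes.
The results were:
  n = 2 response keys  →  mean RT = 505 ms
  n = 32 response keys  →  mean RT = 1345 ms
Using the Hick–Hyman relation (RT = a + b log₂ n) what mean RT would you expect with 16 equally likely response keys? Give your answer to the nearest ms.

1135 ms

RT is linear in log₂ n, so two points fix the line:
  b = (1345 − 505) / (log₂ 32 − log₂ 2) = 840 / (5 − 1) = 210 ms/bit
  a = 505 − 210 × 1 = 295 ms
Then RT(16) = 295 + 210 × log₂ 16 = 295 + 210 × 4 ≈ 1135.000 ms.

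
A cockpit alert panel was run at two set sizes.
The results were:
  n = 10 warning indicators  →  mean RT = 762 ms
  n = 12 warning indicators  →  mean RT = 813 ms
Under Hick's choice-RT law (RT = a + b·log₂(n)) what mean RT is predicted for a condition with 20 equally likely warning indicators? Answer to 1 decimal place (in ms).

955.9 ms

Fit slope and intercept:
  b = (813 − 762) / (log₂ 12 − log₂ 10) = 51 / (3.5850 − 3.3219) = 193.891 ms/bit
  a = 762 − 193.891 × 3.3219 = 117.908 ms
Then RT(20) = 117.908 + 193.891 × log₂ 20 = 117.908 + 193.891 × 4.3219 ≈ 955.891 ms.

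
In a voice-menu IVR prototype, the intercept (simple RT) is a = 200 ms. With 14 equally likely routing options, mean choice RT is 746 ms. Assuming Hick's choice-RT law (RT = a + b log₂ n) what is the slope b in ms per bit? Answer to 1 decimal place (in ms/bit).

143.4 ms/bit

b = (746 − 200) / log₂(14) = 546 / 3.8074 = 143.407 ms/bit.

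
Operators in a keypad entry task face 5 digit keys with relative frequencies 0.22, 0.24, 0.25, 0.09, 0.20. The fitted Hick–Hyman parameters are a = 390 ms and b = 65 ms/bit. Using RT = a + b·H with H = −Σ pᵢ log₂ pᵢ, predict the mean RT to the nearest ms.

536 ms

Entropy contributions −pᵢ log₂ pᵢ: 0.4806, 0.4941, 0.5000, 0.3127, 0.4644; sum H = 2.2517 bits.
RT = a + bH = 390 + 65·2.2517 = 536.36 ms.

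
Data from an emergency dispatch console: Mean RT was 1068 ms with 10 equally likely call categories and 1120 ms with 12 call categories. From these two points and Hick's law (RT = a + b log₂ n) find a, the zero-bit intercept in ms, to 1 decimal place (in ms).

411.3 ms

b = (RT₂ − RT₁)/(log₂ n₂ − log₂ n₁) = (1120 − 1068)/(3.5850 − 3.3219) = 197.693 ms/bit.
a = RT₁ − b·log₂ n₁ = 1068 − 197.693 × 3.3219 = 411.279 ms.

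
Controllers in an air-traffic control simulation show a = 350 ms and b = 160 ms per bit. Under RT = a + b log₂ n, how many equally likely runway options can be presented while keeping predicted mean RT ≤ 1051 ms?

Information budget: (1051 − 350)/160 = 4.3812 bits, so n ≤ 2^4.3812 = 20.840 → at most 20.

20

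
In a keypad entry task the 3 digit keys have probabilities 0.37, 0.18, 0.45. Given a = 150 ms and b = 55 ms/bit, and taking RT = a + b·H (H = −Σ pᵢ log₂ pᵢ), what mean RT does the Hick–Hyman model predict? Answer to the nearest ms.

232 ms

Entropy contributions −pᵢ log₂ pᵢ: 0.5307, 0.4453, 0.5184; sum H = 1.4944 bits.
RT = a + bH = 150 + 55·1.4944 = 232.19 ms.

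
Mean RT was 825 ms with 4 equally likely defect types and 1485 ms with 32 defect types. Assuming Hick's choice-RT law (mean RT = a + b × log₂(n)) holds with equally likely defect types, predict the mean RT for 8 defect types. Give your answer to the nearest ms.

With log₂ n on the abscissa the relation is linear; from the two conditions:
  b = (1485 − 825) / (log₂ 32 − log₂ 4) = 660 / (5 − 2) = 220 ms/bit
  a = 825 − 220 × 2 = 385 ms
Then RT(8) = 385 + 220 × log₂ 8 = 385 + 220 × 3 ≈ 1045.000 ms.

1045 ms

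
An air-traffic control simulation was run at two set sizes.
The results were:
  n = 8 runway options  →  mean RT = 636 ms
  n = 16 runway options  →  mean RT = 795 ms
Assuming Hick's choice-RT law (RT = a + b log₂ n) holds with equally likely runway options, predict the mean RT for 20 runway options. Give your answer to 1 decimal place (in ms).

Solve the two-equation system in a and b:
  b = (795 − 636) / (log₂ 16 − log₂ 8) = 159 / (4 − 3) = 159.000 ms/bit
  a = 636 − 159.000 × 3 = 159.000 ms
Then RT(20) = 159.000 + 159.000 × log₂ 20 = 159.000 + 159.000 × 4.3219 ≈ 846.187 ms.

846.2 ms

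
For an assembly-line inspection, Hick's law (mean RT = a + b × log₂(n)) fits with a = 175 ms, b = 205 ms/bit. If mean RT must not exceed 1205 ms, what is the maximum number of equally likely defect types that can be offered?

32

Information budget: (1205 − 175)/205 = 5.0244 bits, so n ≤ 2^5.0244 = 32.546 → at most 32.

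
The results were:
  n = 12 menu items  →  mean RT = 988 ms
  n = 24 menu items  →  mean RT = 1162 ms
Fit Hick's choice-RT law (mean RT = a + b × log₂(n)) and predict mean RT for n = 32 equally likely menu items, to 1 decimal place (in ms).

Fit slope and intercept:
  b = (1162 − 988) / (log₂ 24 − log₂ 12) = 174 / (4.5850 − 3.5850) = 174.000 ms/bit
  a = 988 − 174.000 × 3.5850 = 364.217 ms
Then RT(32) = 364.217 + 174.000 × log₂ 32 = 364.217 + 174.000 × 5 ≈ 1234.217 ms.

1234.2 ms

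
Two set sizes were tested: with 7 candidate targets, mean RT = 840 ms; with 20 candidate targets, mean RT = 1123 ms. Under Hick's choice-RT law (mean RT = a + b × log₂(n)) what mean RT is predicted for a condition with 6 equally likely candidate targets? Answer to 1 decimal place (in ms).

798.4 ms

With log₂ n on the abscissa the relation is linear; from the two conditions:
  b = (1123 − 840) / (log₂ 20 − log₂ 7) = 283 / (4.3219 − 2.8074) = 186.851 ms/bit
  a = 840 − 186.851 × 2.8074 = 315.442 ms
Then RT(6) = 315.442 + 186.851 × log₂ 6 = 315.442 + 186.851 × 2.5850 ≈ 798.446 ms.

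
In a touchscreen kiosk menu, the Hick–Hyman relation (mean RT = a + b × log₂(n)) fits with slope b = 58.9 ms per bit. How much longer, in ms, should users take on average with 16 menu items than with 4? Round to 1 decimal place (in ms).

The intercept a cancels: ΔRT = b·(log₂ n₂ − log₂ n₁) = b·log₂(n₂/n₁).
log₂(16) − log₂(4) = log₂(16/4) = log₂(4) = 2.
ΔRT = 58.9 × 2.0000 = 117.800 ms.

117.8 ms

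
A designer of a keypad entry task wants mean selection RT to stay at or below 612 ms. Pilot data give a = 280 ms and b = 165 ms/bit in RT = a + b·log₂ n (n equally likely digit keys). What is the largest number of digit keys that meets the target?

4

Set 280 + 165·log₂ n ≤ 612 → log₂ n ≤ (612 − 280)/165 = 2.0121.
So n ≤ 2^2.0121 = 4.034; the largest integer n is 4.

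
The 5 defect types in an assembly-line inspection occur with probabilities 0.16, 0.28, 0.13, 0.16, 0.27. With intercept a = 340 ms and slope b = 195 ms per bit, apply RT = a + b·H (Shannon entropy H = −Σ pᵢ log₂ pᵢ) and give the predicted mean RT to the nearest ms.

H = 0.16·log₂(1/0.16) + 0.28·log₂(1/0.28) + 0.13·log₂(1/0.13) + 0.16·log₂(1/0.16) + 0.27·log₂(1/0.27) = 2.2529 bits.
RT = 340 + 195 × 2.2529 = 779.32 ms.

779 ms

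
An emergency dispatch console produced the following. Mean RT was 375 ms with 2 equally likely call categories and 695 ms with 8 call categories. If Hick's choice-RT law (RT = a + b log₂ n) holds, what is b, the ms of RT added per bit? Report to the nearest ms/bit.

The slope on a log₂ axis is (695 − 375) / (3 − 1) = 160 ms/bit.

160 ms/bit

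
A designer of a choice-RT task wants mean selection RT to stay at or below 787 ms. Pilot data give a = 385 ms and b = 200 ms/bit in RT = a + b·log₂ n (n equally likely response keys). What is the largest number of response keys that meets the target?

Information budget: (787 − 385)/200 = 2.0100 bits, so n ≤ 2^2.0100 = 4.028 → at most 4.

4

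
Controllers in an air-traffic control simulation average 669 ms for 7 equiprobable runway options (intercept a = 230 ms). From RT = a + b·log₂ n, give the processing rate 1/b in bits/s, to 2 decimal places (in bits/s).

6.39 bits/s

b = (669 − 230)/log₂ 7 = 439/2.8074 = 156.375 ms per bit = 0.15637 s/bit; the reciprocal is 6.395 bits/s.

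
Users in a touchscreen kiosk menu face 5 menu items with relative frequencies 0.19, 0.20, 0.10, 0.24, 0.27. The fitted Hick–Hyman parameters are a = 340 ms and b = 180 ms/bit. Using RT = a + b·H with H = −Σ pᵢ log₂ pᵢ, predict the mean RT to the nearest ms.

746 ms

Entropy contributions −pᵢ log₂ pᵢ: 0.4552, 0.4644, 0.3322, 0.4941, 0.5100; sum H = 2.2560 bits.
RT = a + bH = 340 + 180·2.2560 = 746.07 ms.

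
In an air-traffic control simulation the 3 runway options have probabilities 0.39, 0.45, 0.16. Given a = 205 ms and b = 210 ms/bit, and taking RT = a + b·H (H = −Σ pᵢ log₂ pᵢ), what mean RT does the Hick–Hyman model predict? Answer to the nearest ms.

514 ms

H = 0.39·log₂(1/0.39) + 0.45·log₂(1/0.45) + 0.16·log₂(1/0.16) = 1.4712 bits.
RT = 205 + 210 × 1.4712 = 513.96 ms.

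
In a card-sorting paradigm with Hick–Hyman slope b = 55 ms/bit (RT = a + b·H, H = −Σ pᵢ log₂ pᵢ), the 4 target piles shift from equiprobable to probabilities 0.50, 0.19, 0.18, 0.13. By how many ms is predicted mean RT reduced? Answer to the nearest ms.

Equiprobable entropy H₀ = log₂ 4 = 2.0000 bits.
Skewed entropy H = −Σ pᵢ log₂ pᵢ = 1.7832 bits.
ΔRT = b·(H₀ − H) = 55 × 0.2168 = 11.93 ms.

12 ms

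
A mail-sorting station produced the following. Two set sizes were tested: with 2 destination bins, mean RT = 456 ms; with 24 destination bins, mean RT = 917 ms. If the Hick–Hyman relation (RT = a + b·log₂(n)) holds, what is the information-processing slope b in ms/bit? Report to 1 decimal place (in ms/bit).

128.6 ms/bit

Slope: b = (917 − 456) / (log₂ 24 − log₂ 2) = 461/3.5850 = 128.593 ms/bit.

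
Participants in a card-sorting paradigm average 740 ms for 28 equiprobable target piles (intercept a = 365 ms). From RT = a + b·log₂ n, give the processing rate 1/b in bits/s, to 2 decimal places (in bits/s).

Choice component = 740 − 365 = 375 ms over log₂(28) = 4.8074 bits.
b = 375 / 4.8074 = 78.005 ms/bit, so 1/b = 12.820 bits/s.

12.82 bits/s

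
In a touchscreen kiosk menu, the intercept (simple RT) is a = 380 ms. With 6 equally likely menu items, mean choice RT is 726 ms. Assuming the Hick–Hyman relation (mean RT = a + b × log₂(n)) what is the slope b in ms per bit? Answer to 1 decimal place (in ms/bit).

b = (726 − 380) / log₂(6) = 346 / 2.5850 = 133.851 ms/bit.

133.9 ms/bit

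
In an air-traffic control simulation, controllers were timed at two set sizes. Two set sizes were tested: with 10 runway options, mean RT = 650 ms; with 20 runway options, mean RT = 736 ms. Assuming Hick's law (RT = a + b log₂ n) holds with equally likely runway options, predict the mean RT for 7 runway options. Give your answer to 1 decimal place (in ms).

RT is linear in log₂ n, so two points fix the line:
  b = (736 − 650) / (log₂ 20 − log₂ 10) = 86 / (4.3219 − 3.3219) = 86.000 ms/bit
  a = 650 − 86.000 × 3.3219 = 364.314 ms
Then RT(7) = 364.314 + 86.000 × log₂ 7 = 364.314 + 86.000 × 2.8074 ≈ 605.747 ms.

605.7 ms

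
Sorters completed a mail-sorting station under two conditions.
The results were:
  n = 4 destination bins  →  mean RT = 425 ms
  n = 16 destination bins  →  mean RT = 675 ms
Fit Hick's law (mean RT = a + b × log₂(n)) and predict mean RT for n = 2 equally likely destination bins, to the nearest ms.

Fit slope and intercept:
  b = (675 − 425) / (log₂ 16 − log₂ 4) = 250 / (4 − 2) = 125 ms/bit
  a = 425 − 125 × 2 = 175 ms
Then RT(2) = 175 + 125 × log₂ 2 = 175 + 125 × 1 ≈ 300.000 ms.

300 ms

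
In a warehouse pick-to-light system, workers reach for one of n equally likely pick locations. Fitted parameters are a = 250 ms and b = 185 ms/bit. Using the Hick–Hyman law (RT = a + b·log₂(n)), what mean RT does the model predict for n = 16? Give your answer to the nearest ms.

990 ms

log₂(16) = 4 bits, so RT = 250 + 185 × 4 ≈ 990.000 ms.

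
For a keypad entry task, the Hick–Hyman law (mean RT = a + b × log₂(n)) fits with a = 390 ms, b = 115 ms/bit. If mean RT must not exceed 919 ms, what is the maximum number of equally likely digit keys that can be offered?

24

115·log₂ n ≤ 919 − 390 = 529, giving log₂ n ≤ 4.6000 and n ≤ 24.251. The largest whole number is 24.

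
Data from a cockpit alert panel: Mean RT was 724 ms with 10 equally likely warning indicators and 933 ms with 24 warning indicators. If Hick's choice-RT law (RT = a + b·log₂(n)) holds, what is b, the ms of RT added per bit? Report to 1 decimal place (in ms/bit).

165.5 ms/bit

b = (RT₂ − RT₁)/(log₂ n₂ − log₂ n₁) = (933 − 724)/(4.5850 − 3.3219) = 165.475 ms/bit.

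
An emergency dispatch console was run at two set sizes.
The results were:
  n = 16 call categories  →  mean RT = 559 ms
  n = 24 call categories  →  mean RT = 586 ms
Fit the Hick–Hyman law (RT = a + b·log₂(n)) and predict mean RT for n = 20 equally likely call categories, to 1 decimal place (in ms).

Fit slope and intercept:
  b = (586 − 559) / (log₂ 24 − log₂ 16) = 27 / (4.5850 − 4) = 46.157 ms/bit
  a = 559 − 46.157 × 4 = 374.373 ms
Then RT(20) = 374.373 + 46.157 × log₂ 20 = 374.373 + 46.157 × 4.3219 ≈ 573.859 ms.

573.9 ms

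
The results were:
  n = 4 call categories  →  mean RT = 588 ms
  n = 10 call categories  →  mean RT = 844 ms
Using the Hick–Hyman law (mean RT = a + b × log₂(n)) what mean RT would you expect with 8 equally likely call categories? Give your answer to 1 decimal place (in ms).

Fit slope and intercept:
  b = (844 − 588) / (log₂ 10 − log₂ 4) = 256 / (3.3219 − 2) = 193.657 ms/bit
  a = 588 − 193.657 × 2 = 200.687 ms
Then RT(8) = 200.687 + 193.657 × log₂ 8 = 200.687 + 193.657 × 3 ≈ 781.657 ms.

781.7 ms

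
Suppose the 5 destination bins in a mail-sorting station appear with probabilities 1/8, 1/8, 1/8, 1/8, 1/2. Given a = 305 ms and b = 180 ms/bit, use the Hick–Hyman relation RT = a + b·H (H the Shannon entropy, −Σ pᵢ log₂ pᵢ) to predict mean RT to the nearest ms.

H = −Σ pᵢ log₂ pᵢ = 0.125·3 + 0.125·3 + 0.125·3 + 0.125·3 + 0.5·1 = 2.000 bits.
RT = 305 + 180 × 2.000 = 665.00 ms.

665 ms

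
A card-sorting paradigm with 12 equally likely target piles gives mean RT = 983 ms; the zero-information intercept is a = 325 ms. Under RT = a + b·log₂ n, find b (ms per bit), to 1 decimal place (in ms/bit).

183.5 ms/bit

log₂(12) = 3.5850 bits.
b = (RT − a)/log₂ n = (983 − 325) / 3.5850 = 183.544 ms/bit.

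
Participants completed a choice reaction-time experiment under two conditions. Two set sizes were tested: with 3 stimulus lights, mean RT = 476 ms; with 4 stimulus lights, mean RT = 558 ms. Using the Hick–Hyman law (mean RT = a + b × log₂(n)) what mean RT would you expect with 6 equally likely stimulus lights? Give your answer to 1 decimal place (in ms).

With log₂ n on the abscissa the relation is linear; from the two conditions:
  b = (558 − 476) / (log₂ 4 − log₂ 3) = 82 / (2 − 1.5850) = 197.573 ms/bit
  a = 476 − 197.573 × 1.5850 = 162.855 ms
Then RT(6) = 162.855 + 197.573 × log₂ 6 = 162.855 + 197.573 × 2.5850 ≈ 673.573 ms.

673.6 ms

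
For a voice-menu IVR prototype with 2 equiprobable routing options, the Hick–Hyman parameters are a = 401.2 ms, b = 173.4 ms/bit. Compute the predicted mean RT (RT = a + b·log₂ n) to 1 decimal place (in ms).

log₂(2) = 1 bits, so RT = 401.2 + 173.4 × 1 ≈ 574.600 ms.

574.6 ms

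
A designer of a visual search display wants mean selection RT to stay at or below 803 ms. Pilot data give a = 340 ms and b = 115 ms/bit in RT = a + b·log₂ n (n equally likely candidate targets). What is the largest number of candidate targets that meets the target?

115·log₂ n ≤ 803 − 340 = 463, giving log₂ n ≤ 4.0261 and n ≤ 16.292. The largest whole number is 16.

16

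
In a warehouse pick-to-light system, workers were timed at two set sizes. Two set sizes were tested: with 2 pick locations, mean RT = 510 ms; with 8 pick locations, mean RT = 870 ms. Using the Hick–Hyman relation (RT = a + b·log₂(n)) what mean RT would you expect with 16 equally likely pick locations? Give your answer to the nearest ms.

Solve the two-equation system in a and b:
  b = (870 − 510) / (log₂ 8 − log₂ 2) = 360 / (3 − 1) = 180 ms/bit
  a = 510 − 180 × 1 = 330 ms
Then RT(16) = 330 + 180 × log₂ 16 = 330 + 180 × 4 ≈ 1050.000 ms.

1050 ms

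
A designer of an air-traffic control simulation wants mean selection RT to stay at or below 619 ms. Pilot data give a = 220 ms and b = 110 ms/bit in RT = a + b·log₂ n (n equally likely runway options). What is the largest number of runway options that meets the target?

12

Set 220 + 110·log₂ n ≤ 619 → log₂ n ≤ (619 − 220)/110 = 3.6273.
So n ≤ 2^3.6273 = 12.357; the largest integer n is 12.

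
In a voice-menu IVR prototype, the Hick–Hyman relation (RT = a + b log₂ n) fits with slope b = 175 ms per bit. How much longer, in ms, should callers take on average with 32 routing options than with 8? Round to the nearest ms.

Only the slope matters, since a is common to both: ΔRT = b·log₂(n₂/n₁).
log₂(32) − log₂(8) = log₂(32/8) = log₂(4) = 2.
ΔRT = 175 × 2.0000 = 350.000 ms.

350 ms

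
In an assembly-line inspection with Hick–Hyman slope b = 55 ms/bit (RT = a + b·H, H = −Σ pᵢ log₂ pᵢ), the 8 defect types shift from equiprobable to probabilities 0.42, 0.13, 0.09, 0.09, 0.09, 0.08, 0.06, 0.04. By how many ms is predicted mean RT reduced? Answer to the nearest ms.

24 ms

The RT saving is b·ΔH. Equiprobable H₀ = log₂(8) = 3.0000 bits; with the given probabilities H = 2.5670 bits.
b·(H₀ − H) = 55 × (3.0000 − 2.5670) = 23.81 ms.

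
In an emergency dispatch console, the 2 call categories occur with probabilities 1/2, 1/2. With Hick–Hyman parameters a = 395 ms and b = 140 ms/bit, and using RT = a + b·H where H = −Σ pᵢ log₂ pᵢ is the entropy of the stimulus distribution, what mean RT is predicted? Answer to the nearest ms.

535 ms

Each term −pᵢ log₂ pᵢ: 0.5·1 + 0.5·1; summed, H = 1.000 bits.
Mean RT = a + bH = 395 + 140·1.000 = 535.00 ms.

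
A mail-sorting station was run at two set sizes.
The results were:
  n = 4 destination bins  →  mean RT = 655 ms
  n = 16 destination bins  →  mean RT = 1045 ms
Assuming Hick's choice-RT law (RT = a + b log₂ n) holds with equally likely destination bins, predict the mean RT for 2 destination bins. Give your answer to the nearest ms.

460 ms

Solve the two-equation system in a and b:
  b = (1045 − 655) / (log₂ 16 − log₂ 4) = 390 / (4 − 2) = 195 ms/bit
  a = 655 − 195 × 2 = 265 ms
Then RT(2) = 265 + 195 × log₂ 2 = 265 + 195 × 1 ≈ 460.000 ms.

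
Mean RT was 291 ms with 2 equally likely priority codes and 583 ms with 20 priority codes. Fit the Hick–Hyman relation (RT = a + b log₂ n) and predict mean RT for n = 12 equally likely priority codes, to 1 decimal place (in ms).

RT is linear in log₂ n, so two points fix the line:
  b = (583 − 291) / (log₂ 20 − log₂ 2) = 292 / (4.3219 − 1) = 87.901 ms/bit
  a = 291 − 87.901 × 1 = 203.099 ms
Then RT(12) = 203.099 + 87.901 × log₂ 12 = 203.099 + 87.901 × 3.5850 ≈ 518.220 ms.

518.2 ms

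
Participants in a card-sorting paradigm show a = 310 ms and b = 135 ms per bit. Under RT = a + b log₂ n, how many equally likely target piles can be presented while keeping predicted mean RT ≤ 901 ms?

Set 310 + 135·log₂ n ≤ 901 → log₂ n ≤ (901 − 310)/135 = 4.3778.
So n ≤ 2^4.3778 = 20.789; the largest integer n is 20.

20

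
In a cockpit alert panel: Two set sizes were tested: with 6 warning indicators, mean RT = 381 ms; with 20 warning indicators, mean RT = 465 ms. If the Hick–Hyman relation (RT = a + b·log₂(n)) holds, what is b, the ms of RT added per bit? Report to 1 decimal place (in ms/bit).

Slope: b = (465 − 381) / (log₂ 20 − log₂ 6) = 84/1.7370 = 48.360 ms/bit.

48.4 ms/bit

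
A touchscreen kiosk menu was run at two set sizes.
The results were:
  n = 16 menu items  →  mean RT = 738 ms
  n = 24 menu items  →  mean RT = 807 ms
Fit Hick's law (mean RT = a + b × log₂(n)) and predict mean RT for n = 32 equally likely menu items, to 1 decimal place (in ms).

856.0 ms

Solve the two-equation system in a and b:
  b = (807 − 738) / (log₂ 24 − log₂ 16) = 69 / (4.5850 − 4) = 117.956 ms/bit
  a = 738 − 117.956 × 4 = 266.175 ms
Then RT(32) = 266.175 + 117.956 × log₂ 32 = 266.175 + 117.956 × 5 ≈ 855.956 ms.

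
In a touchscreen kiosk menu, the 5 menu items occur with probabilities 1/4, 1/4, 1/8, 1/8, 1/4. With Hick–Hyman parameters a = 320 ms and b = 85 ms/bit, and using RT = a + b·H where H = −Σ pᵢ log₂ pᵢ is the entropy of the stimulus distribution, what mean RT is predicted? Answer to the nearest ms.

511 ms

Each term −pᵢ log₂ pᵢ: 0.25·2 + 0.25·2 + 0.125·3 + 0.125·3 + 0.25·2; summed, H = 2.250 bits.
Mean RT = a + bH = 320 + 85·2.250 = 511.25 ms.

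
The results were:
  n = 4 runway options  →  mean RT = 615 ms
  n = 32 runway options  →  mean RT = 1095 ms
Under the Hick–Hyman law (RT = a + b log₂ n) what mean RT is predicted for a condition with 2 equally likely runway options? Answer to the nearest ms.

Solve the two-equation system in a and b:
  b = (1095 − 615) / (log₂ 32 − log₂ 4) = 480 / (5 − 2) = 160 ms/bit
  a = 615 − 160 × 2 = 295 ms
Then RT(2) = 295 + 160 × log₂ 2 = 295 + 160 × 1 ≈ 455.000 ms.

455 ms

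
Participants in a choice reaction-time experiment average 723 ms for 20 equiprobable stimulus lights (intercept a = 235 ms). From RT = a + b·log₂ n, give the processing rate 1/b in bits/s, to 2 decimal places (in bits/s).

8.86 bits/s

Choice component = 723 − 235 = 488 ms over log₂(20) = 4.3219 bits.
b = 488 / 4.3219 = 112.913 ms/bit, so 1/b = 8.856 bits/s.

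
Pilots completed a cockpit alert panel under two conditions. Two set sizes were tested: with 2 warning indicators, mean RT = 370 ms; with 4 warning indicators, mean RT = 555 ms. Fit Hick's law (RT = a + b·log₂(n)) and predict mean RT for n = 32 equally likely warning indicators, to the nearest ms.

RT is linear in log₂ n, so two points fix the line:
  b = (555 − 370) / (log₂ 4 − log₂ 2) = 185 / (2 − 1) = 185 ms/bit
  a = 370 − 185 × 1 = 185 ms
Then RT(32) = 185 + 185 × log₂ 32 = 185 + 185 × 5 ≈ 1110.000 ms.

1110 ms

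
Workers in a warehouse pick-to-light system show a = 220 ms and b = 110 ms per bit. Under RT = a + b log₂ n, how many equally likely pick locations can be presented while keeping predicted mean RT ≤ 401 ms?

3

Set 220 + 110·log₂ n ≤ 401 → log₂ n ≤ (401 − 220)/110 = 1.6455.
So n ≤ 2^1.6455 = 3.128; the largest integer n is 3.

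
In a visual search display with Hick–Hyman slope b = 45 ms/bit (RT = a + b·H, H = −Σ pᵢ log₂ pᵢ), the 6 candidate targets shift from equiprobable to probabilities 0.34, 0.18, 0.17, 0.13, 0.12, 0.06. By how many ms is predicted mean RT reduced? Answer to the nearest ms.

8 ms

Equiprobable entropy H₀ = log₂ 6 = 2.5850 bits.
Skewed entropy H = −Σ pᵢ log₂ pᵢ = 2.4023 bits.
ΔRT = b·(H₀ − H) = 45 × 0.1826 = 8.22 ms.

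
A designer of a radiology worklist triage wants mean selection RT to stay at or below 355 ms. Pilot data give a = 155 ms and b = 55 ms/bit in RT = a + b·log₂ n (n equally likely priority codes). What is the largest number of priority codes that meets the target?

12

Set 155 + 55·log₂ n ≤ 355 → log₂ n ≤ (355 − 155)/55 = 3.6364.
So n ≤ 2^3.6364 = 12.435; the largest integer n is 12.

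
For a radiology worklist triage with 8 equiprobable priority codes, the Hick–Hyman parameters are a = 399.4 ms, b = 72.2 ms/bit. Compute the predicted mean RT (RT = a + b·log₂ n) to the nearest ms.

616 ms

log₂(8) = 3 bits, so RT = 399.4 + 72.2 × 3 ≈ 616.000 ms.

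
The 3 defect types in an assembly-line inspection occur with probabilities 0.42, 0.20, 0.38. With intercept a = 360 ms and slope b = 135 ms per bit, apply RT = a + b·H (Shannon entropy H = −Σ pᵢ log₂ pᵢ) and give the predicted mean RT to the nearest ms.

Entropy contributions −pᵢ log₂ pᵢ: 0.5256, 0.4644, 0.5305; sum H = 1.5205 bits.
RT = a + bH = 360 + 135·1.5205 = 565.27 ms.

565 ms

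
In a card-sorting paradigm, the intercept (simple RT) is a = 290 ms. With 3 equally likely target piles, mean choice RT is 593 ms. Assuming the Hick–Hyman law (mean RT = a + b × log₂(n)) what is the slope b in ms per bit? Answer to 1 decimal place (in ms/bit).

log₂(3) = 1.5850 bits.
b = (RT − a)/log₂ n = (593 − 290) / 1.5850 = 191.172 ms/bit.

191.2 ms/bit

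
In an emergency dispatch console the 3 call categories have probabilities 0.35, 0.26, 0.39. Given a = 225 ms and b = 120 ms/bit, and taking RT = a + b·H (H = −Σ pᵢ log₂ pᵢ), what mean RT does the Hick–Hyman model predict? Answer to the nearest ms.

413 ms

Entropy contributions −pᵢ log₂ pᵢ: 0.5301, 0.5053, 0.5298; sum H = 1.5652 bits.
RT = a + bH = 225 + 120·1.5652 = 412.82 ms.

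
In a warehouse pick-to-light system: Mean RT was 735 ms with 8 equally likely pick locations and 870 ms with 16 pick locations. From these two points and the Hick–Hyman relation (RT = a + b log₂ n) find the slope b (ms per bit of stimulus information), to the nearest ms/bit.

135 ms/bit

b = (RT₂ − RT₁)/(log₂ n₂ − log₂ n₁) = (870 − 735)/(4 − 3) = 135 ms/bit.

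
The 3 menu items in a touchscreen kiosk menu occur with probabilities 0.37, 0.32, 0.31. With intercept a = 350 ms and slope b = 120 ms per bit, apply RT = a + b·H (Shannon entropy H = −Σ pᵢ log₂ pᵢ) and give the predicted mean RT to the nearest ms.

540 ms

H = 0.37·log₂(1/0.37) + 0.32·log₂(1/0.32) + 0.31·log₂(1/0.31) = 1.5806 bits.
RT = 350 + 120 × 1.5806 = 539.67 ms.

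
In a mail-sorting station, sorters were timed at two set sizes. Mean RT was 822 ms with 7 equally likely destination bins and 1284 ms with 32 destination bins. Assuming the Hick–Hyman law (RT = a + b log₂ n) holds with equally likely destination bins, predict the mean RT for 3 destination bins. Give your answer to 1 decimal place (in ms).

Fit slope and intercept:
  b = (1284 − 822) / (log₂ 32 − log₂ 7) = 462 / (5 − 2.8074) = 210.704 ms/bit
  a = 822 − 210.704 × 2.8074 = 230.478 ms
Then RT(3) = 230.478 + 210.704 × log₂ 3 = 230.478 + 210.704 × 1.5850 ≈ 564.437 ms.

564.4 ms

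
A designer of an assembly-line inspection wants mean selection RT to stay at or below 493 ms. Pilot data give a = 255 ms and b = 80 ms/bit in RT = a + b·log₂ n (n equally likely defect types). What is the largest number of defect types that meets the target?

7

Set 255 + 80·log₂ n ≤ 493 → log₂ n ≤ (493 − 255)/80 = 2.9750.
So n ≤ 2^2.9750 = 7.863; the largest integer n is 7.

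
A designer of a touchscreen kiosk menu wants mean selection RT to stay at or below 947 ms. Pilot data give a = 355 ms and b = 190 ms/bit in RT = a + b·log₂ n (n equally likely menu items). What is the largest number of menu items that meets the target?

Information budget: (947 − 355)/190 = 3.1158 bits, so n ≤ 2^3.1158 = 8.669 → at most 8.

8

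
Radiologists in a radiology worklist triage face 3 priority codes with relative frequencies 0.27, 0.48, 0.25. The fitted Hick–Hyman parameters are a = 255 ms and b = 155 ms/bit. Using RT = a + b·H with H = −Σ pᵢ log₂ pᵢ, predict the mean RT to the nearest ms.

490 ms

H = 0.27·log₂(1/0.27) + 0.48·log₂(1/0.48) + 0.25·log₂(1/0.25) = 1.5183 bits.
RT = 255 + 155 × 1.5183 = 490.34 ms.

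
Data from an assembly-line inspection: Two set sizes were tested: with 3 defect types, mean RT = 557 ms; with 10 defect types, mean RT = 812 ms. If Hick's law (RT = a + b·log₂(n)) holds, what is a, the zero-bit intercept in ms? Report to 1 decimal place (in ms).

324.3 ms

The slope on a log₂ axis is (812 − 557) / (3.3219 − 1.5850) = 146.808 ms/bit.
Intercept: a = 557 − 146.808·log₂(3) = 324.315 ms.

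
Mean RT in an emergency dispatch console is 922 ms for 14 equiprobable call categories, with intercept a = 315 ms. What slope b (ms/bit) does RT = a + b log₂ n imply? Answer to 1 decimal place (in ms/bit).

b = (922 − 315) / log₂(14) = 607 / 3.8074 = 159.428 ms/bit.

159.4 ms/bit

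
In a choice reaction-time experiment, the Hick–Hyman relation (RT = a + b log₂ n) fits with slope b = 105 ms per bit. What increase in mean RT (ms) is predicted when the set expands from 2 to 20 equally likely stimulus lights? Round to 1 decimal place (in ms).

348.8 ms

Only the slope matters, since a is common to both: ΔRT = b·log₂(n₂/n₁).
log₂(20) − log₂(2) = 4.3219 − 1 = 3.3219.
ΔRT = 105 × 3.3219 = 348.802 ms.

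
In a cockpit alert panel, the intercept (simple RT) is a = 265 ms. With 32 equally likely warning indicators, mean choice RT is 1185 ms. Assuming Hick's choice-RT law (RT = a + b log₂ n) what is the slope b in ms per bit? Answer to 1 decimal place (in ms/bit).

32 alternatives carry log₂ 32 = 5 bits; the choice cost is 1185 − 265 = 920 ms, so b = 920/5 = 184.000 ms/bit.

184.0 ms/bit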